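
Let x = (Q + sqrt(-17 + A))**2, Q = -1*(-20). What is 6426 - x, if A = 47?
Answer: 5996 - 40*sqrt(30) ≈ 5776.9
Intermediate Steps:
Q = 20
x = (20 + sqrt(30))**2 (x = (20 + sqrt(-17 + 47))**2 = (20 + sqrt(30))**2 ≈ 649.09)
6426 - x = 6426 - (20 + sqrt(30))**2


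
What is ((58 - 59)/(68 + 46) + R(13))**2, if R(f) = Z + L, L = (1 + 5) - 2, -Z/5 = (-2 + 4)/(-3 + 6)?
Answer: 625/1444 ≈ 0.43283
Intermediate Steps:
Z = -10/3 (Z = -5*(-2 + 4)/(-3 + 6) = -10/3 ≈ -3.3333)
L = 4 (L = 6 - 2 = 4)
R(f) = 2/3 (R(f) = -10/3 + 4 = 2/3)
((58 - 59)/(68 + 46) + R(13))**2 = ((58 - 59)/(68 + 46) + 2/3)**2 = (-1/114 + 2/3)**2 = (25/38)**2 = 625/1444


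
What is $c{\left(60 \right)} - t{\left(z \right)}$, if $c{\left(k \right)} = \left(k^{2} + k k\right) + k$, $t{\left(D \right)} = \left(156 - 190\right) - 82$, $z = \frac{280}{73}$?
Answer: $7376$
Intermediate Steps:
$z = \frac{280}{73}$ ($z = 280 \cdot \frac{1}{73} = \frac{280}{73} \approx 3.8356$)
$t{\left(D \right)} = -116$ ($t{\left(D \right)} = -34 - 82 = -116$)
$c{\left(k \right)} = k + 2 k^{2}$ ($c{\left(k \right)} = \left(k^{2} + k^{2}\right) + k = 2 k^{2} + k = k + 2 k^{2}$)
$c{\left(60 \right)} - t{\left(z \right)} = 60 \left(1 + 2 \cdot 60\right) - -116 = 60 \left(1 + 120\right) + 116 = 60 \cdot 121 + 116 = 7260 + 116 = 7376$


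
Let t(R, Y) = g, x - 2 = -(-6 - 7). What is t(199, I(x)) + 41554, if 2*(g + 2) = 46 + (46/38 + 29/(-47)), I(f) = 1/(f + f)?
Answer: 37126740/893 ≈ 41575.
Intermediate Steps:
x = 15 (x = 2 - (-6 - 7) = 2 - 1*(-13) = 2 + 13 = 15)
I(f) = 1/(2*f)
g = 19018/893 (g = -2 + (46 + (46/38 + 29/(-47)))/2 = -2 + (46 + (46*(1/38) + 29*(-1/47)))/2 = -2 + (46 + (23/19 - 29/47))/2 = -2 + (46 + 530/893)/2 = -2 + (1/2)*(41608/893) = -2 + 20804/893 = 19018/893 ≈ 21.297)
t(R, Y) = 19018/893
t(199, I(x)) + 41554 = 19018/893 + 41554 = 37126740/893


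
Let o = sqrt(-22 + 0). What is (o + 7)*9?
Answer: 63 + 9*I*sqrt(22) ≈ 63.0 + 42.214*I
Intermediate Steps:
o = I*sqrt(22) (o = sqrt(-22) = I*sqrt(22) ≈ 4.6904*I)
(o + 7)*9 = (I*sqrt(22) + 7)*9 = (7 + I*sqrt(22))*9 = 63 + 9*I*sqrt(22)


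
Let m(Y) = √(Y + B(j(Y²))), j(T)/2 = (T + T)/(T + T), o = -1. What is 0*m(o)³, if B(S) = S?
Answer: 0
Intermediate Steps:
j(T) = 2 (j(T) = 2*((T + T)/(T + T)) = 2*((2*T)/((2*T))) = 2*((2*T)*(1/(2*T))) = 2*1 = 2)
m(Y) = √(2 + Y) (m(Y) = √(Y + 2) = √(2 + Y))
0*m(o)³ = 0*(√(2 - 1))³ = 0*(√1)³ = 0*1³ = 0*1 = 0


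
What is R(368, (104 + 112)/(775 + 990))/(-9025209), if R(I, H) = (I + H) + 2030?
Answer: -57982/218212245 ≈ -0.00026571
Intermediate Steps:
R(I, H) = 2030 + H + I (R(I, H) = (H + I) + 2030 = 2030 + H + I)
R(368, (104 + 112)/(775 + 990))/(-9025209) = (2030 + (104 + 112)/(775 + 990) + 368)/(-9025209) = (2030 + 216/1765 + 368)*(-1/9025209) = (4232686/1765)*(-1/9025209) = -57982/218212245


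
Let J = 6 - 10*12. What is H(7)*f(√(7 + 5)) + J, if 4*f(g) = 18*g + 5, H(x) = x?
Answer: -421/4 + 63*√3 ≈ 3.8692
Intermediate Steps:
J = -114 (J = 6 - 120 = -114)
f(g) = 5/4 + 9*g/2 (f(g) = (18*g + 5)/4 = (5 + 18*g)/4 = 5/4 + 9*g/2)
H(7)*f(√(7 + 5)) + J = 7*(5/4 + 9*√(7 + 5)/2) - 114 = 7*(5/4 + 9*√12/2) - 114 = 7*(5/4 + 9*(2*√3)/2) - 114 = 7*(5/4 + 9*√3) - 114 = (35/4 + 63*√3) - 114 = -421/4 + 63*√3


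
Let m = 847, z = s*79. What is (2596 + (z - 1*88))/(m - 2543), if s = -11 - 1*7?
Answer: -543/848 ≈ -0.64033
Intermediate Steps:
s = -18 (s = -11 - 7 = -18)
z = -1422 (z = -18*79 = -1422)
(2596 + (z - 1*88))/(m - 2543) = (2596 + (-1422 - 1*88))/(847 - 2543) = (2596 + (-1422 - 88))/(-1696) = (2596 - 1510)*(-1/1696) = 1086*(-1/1696) = -543/848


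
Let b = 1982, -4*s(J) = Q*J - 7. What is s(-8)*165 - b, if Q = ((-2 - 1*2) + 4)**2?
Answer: -6773/4 ≈ -1693.3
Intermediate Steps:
Q = 0 (Q = ((-2 - 2) + 4)**2 = (-4 + 4)**2 = 0**2 = 0)
s(J) = 7/4 (s(J) = -(0*J - 7)/4 = -(0 - 7)/4 = -1/4*(-7) = 7/4)
s(-8)*165 - b = (7/4)*165 - 1*1982 = 1155/4 - 1982 = -6773/4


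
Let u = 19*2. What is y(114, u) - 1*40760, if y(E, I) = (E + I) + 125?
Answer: -40483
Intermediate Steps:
u = 38
y(E, I) = 125 + E + I
y(114, u) - 1*40760 = (125 + 114 + 38) - 1*40760 = 277 - 40760 = -40483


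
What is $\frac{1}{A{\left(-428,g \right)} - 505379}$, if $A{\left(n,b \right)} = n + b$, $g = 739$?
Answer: $- \frac{1}{505068} \approx -1.9799 \cdot 10^{-6}$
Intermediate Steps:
$A{\left(n,b \right)} = b + n$
$\frac{1}{A{\left(-428,g \right)} - 505379} = \frac{1}{\left(739 - 428\right) - 505379} = \frac{1}{311 - 505379} = \frac{1}{-505068} = - \frac{1}{505068}$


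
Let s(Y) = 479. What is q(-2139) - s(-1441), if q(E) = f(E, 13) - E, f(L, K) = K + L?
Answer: -466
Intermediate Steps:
q(E) = 13 (q(E) = (13 + E) - E = 13)
q(-2139) - s(-1441) = 13 - 1*479 = 13 - 479 = -466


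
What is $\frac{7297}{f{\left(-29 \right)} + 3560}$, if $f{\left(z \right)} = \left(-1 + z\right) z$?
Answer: $\frac{7297}{4430} \approx 1.6472$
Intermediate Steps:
$f{\left(z \right)} = z \left(-1 + z\right)$
$\frac{7297}{f{\left(-29 \right)} + 3560} = \frac{7297}{- 29 \left(-1 - 29\right) + 3560} = \frac{7297}{\left(-29\right) \left(-30\right) + 3560} = \frac{7297}{870 + 3560} = \frac{7297}{4430}$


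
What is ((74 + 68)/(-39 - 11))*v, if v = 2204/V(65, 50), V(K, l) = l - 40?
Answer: -78242/125 ≈ -625.94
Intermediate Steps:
V(K, l) = -40 + l
v = 1102/5 (v = 2204/(-40 + 50) = 2204/10 = 2204*(⅒) = 1102/5 ≈ 220.40)
((74 + 68)/(-39 - 11))*v = ((74 + 68)/(-39 - 11))*(1102/5) = (142/(-50))*(1102/5) = (142*(-1/50))*(1102/5) = -71/25*1102/5 = -78242/125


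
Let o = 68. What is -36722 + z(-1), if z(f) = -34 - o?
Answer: -36824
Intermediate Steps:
z(f) = -102 (z(f) = -34 - 1*68 = -34 - 68 = -102)
-36722 + z(-1) = -36722 - 102 = -36824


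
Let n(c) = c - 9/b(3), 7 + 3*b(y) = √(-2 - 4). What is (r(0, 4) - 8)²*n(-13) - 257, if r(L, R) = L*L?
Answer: -47799/55 + 1728*I*√6/55 ≈ -869.07 + 76.958*I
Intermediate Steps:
r(L, R) = L²
b(y) = -7/3 + I*√6/3 (b(y) = -7/3 + √(-2 - 4)/3 = -7/3 + √(-6)/3 = -7/3 + (I*√6)/3 = -7/3 + I*√6/3)
n(c) = c - 9/(-7/3 + I*√6/3)
(r(0, 4) - 8)²*n(-13) - 257 = (0² - 8)²*(189/55 - 13 + 27*I*√6/55) - 257 = (0 - 8)²*(-526/55 + 27*I*√6/55) - 257 = (-8)²*(-526/55 + 27*I*√6/55) - 257 = 64*(-526/55 + 27*I*√6/55) - 257 = (-33664/55 + 1728*I*√6/55) - 257 = -47799/55 + 1728*I*√6/55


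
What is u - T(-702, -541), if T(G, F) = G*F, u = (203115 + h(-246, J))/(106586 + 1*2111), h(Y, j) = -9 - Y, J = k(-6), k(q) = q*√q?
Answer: -41280960702/108697 ≈ -3.7978e+5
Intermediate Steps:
k(q) = q^(3/2)
J = -6*I*√6 (J = (-6)^(3/2) = -6*I*√6 ≈ -14.697*I)
u = 203352/108697 (u = (203115 + (-9 - 1*(-246)))/(106586 + 1*2111) = (203115 + (-9 + 246))/(106586 + 2111) = (203115 + 237)/108697 = 203352*(1/108697) = 203352/108697 ≈ 1.8708)
T(G, F) = F*G
u - T(-702, -541) = 203352/108697 - (-541)*(-702) = 203352/108697 - 1*379782 = 203352/108697 - 379782 = -41280960702/108697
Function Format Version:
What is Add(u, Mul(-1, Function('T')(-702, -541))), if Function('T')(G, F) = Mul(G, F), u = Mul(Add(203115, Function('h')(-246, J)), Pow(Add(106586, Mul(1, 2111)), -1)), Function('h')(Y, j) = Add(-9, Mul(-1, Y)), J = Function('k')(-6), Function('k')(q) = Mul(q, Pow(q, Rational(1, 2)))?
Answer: Rational(-41280960702, 108697) ≈ -3.7978e+5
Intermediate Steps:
Function('k')(q) = Pow(q, Rational(3, 2))
J = Mul(-6, I, Pow(6, Rational(1, 2))) (J = Pow(-6, Rational(3, 2)) = Mul(-6, I, Pow(6, Rational(1, 2))) ≈ Mul(-14.697, I))
u = Rational(203352, 108697) (u = Mul(Add(203115, Add(-9, Mul(-1, -246))), Pow(Add(106586, Mul(1, 2111)), -1)) = Mul(Add(203115, Add(-9, 246)), Pow(Add(106586, 2111), -1)) = Mul(Add(203115, 237), Pow(108697, -1)) = Mul(203352, Rational(1, 108697)) = Rational(203352, 108697) ≈ 1.8708)
Function('T')(G, F) = Mul(F, G)
Add(u, Mul(-1, Function('T')(-702, -541))) = Add(Rational(203352, 108697), Mul(-1, Mul(-541, -702))) = Add(Rational(203352, 108697), Mul(-1, 379782)) = Add(Rational(203352, 108697), -379782) = Rational(-41280960702, 108697)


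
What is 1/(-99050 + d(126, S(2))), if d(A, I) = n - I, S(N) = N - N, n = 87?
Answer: -1/98963 ≈ -1.0105e-5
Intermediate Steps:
S(N) = 0
d(A, I) = 87 - I
1/(-99050 + d(126, S(2))) = 1/(-99050 + (87 - 1*0)) = 1/(-99050 + (87 + 0)) = 1/(-99050 + 87) = 1/(-98963) = -1/98963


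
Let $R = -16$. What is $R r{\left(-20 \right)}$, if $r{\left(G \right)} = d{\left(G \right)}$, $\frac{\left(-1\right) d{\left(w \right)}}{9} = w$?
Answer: $-2880$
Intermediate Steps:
$d{\left(w \right)} = - 9 w$
$r{\left(G \right)} = - 9 G$
$R r{\left(-20 \right)} = - 16 \left(\left(-9\right) \left(-20\right)\right) = \left(-16\right) 180 = -2880$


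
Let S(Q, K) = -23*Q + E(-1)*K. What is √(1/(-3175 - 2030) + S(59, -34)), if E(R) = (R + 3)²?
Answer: I*√40448398530/5205 ≈ 38.639*I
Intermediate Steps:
E(R) = (3 + R)²
S(Q, K) = -23*Q + 4*K (S(Q, K) = -23*Q + (3 - 1)²*K = -23*Q + 2²*K = -23*Q + 4*K)
√(1/(-3175 - 2030) + S(59, -34)) = √(1/(-3175 - 2030) + (-23*59 + 4*(-34))) = √(1/(-5205) + (-1357 - 136)) = √(-1/5205 - 1493) = √(-7771066/5205) = I*√40448398530/5205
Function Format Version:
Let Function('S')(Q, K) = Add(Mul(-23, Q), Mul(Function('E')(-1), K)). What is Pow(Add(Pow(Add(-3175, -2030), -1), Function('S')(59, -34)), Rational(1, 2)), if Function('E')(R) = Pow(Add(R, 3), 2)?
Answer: Mul(Rational(1, 5205), I, Pow(40448398530, Rational(1, 2))) ≈ Mul(38.639, I)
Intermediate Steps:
Function('E')(R) = Pow(Add(3, R), 2)
Function('S')(Q, K) = Add(Mul(-23, Q), Mul(4, K)) (Function('S')(Q, K) = Add(Mul(-23, Q), Mul(Pow(Add(3, -1), 2), K)) = Add(Mul(-23, Q), Mul(Pow(2, 2), K)) = Add(Mul(-23, Q), Mul(4, K)))
Pow(Add(Pow(Add(-3175, -2030), -1), Function('S')(59, -34)), Rational(1, 2)) = Pow(Add(Pow(Add(-3175, -2030), -1), Add(Mul(-23, 59), Mul(4, -34))), Rational(1, 2)) = Pow(Add(Pow(-5205, -1), Add(-1357, -136)), Rational(1, 2)) = Pow(Add(Rational(-1, 5205), -1493), Rational(1, 2)) = Pow(Rational(-7771066, 5205), Rational(1, 2)) = Mul(Rational(1, 5205), I, Pow(40448398530, Rational(1, 2)))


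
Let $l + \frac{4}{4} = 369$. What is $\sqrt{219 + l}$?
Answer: $\sqrt{587} \approx 24.228$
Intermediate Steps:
$l = 368$ ($l = -1 + 369 = 368$)
$\sqrt{219 + l} = \sqrt{219 + 368} = \sqrt{587}$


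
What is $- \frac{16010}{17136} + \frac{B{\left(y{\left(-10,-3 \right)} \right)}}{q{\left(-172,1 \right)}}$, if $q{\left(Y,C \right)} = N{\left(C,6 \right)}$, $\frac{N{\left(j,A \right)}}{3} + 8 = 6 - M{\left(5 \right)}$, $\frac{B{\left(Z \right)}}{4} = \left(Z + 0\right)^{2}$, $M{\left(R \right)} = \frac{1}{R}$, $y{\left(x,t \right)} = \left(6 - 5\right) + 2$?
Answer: $- \frac{602135}{94248} \approx -6.3888$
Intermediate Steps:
$y{\left(x,t \right)} = 3$ ($y{\left(x,t \right)} = 1 + 2 = 3$)
$B{\left(Z \right)} = 4 Z^{2}$ ($B{\left(Z \right)} = 4 \left(Z + 0\right)^{2} = 4 Z^{2}$)
$N{\left(j,A \right)} = - \frac{33}{5}$ ($N{\left(j,A \right)} = -24 + 3 \left(6 - \frac{1}{5}\right) = -24 + 3 \cdot \frac{29}{5} = -24 + \frac{87}{5} = - \frac{33}{5}$)
$q{\left(Y,C \right)} = - \frac{33}{5}$
$- \frac{16010}{17136} + \frac{B{\left(y{\left(-10,-3 \right)} \right)}}{q{\left(-172,1 \right)}} = - \frac{16010}{17136} + \frac{4 \cdot 3^{2}}{- \frac{33}{5}} = \left(-16010\right) \frac{1}{17136} + 4 \cdot 9 \left(- \frac{5}{33}\right) = - \frac{8005}{8568} + 36 \left(- \frac{5}{33}\right) = - \frac{8005}{8568} - \frac{60}{11} = - \frac{602135}{94248}$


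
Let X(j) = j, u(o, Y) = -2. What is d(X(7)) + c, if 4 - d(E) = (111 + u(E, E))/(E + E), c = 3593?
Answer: 50249/14 ≈ 3589.2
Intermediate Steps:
d(E) = 4 - 109/(2*E) (d(E) = 4 - (111 - 2)/(E + E) = 4 - 109/(2*E))
d(X(7)) + c = (4 - 109/2/7) + 3593 = (4 - 109/2*1/7) + 3593 = (4 - 109/14) + 3593 = -53/14 + 3593 = 50249/14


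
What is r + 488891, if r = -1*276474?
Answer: 212417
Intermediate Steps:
r = -276474
r + 488891 = -276474 + 488891 = 212417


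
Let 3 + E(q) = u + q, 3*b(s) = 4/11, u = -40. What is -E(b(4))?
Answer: 1415/33 ≈ 42.879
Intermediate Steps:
b(s) = 4/33 (b(s) = (4/11)/3 = (4*(1/11))/3 = (1/3)*(4/11) = 4/33)
E(q) = -43 + q (E(q) = -3 + (-40 + q) = -43 + q)
-E(b(4)) = -(-43 + 4/33) = -1*(-1415/33) = 1415/33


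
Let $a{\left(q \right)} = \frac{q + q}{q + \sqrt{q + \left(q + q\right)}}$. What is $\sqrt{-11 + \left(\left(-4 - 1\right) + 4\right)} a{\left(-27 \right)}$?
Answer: $\frac{6 i \sqrt{3} \left(3 + i\right)}{5} \approx -2.0785 + 6.2354 i$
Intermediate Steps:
$a{\left(q \right)} = \frac{2 q}{q + \sqrt{3} \sqrt{q}}$ ($a{\left(q \right)} = \frac{2 q}{q + \sqrt{q + 2 q}} = \frac{2 q}{q + \sqrt{3 q}} = \frac{2 q}{q + \sqrt{3} \sqrt{q}}$)
$\sqrt{-11 + \left(\left(-4 - 1\right) + 4\right)} a{\left(-27 \right)} = \sqrt{-11 + \left(\left(-4 - 1\right) + 4\right)} 2 \left(-27\right) \frac{1}{-27 + \sqrt{3} \sqrt{-27}} = \sqrt{-11 + \left(-5 + 4\right)} 2 \left(-27\right) \frac{1}{-27 + \sqrt{3} \cdot 3 i \sqrt{3}} = \sqrt{-11 - 1} \cdot 2 \left(-27\right) \frac{1}{-27 + 9 i} = \sqrt{-12} \cdot 2 \left(-27\right) \frac{-27 - 9 i}{810} = 2 i \sqrt{3} \left(\frac{9}{5} + \frac{3 i}{5}\right)$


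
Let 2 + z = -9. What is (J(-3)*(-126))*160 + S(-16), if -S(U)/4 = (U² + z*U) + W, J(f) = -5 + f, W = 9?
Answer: 159516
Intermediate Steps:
z = -11 (z = -2 - 9 = -11)
S(U) = -36 - 4*U² + 44*U (S(U) = -4*((U² - 11*U) + 9) = -4*(9 + U² - 11*U) = -36 - 4*U² + 44*U)
(J(-3)*(-126))*160 + S(-16) = ((-5 - 3)*(-126))*160 + (-36 - 4*(-16)² + 44*(-16)) = -8*(-126)*160 + (-36 - 4*256 - 704) = 1008*160 + (-36 - 1024 - 704) = 161280 - 1764 = 159516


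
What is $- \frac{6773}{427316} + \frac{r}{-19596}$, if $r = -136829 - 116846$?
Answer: $\frac{6766666412}{523355271} \approx 12.929$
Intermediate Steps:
$r = -253675$ ($r = -136829 - 116846 = -253675$)
$- \frac{6773}{427316} + \frac{r}{-19596} = - \frac{6773}{427316} - \frac{253675}{-19596} = \left(-6773\right) \frac{1}{427316} - - \frac{253675}{19596} = - \frac{6773}{427316} + \frac{253675}{19596} = \frac{6766666412}{523355271}$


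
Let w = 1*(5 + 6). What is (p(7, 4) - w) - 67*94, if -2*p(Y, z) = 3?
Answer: -12621/2 ≈ -6310.5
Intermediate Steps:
p(Y, z) = -3/2 (p(Y, z) = -1/2*3 = -3/2)
w = 11 (w = 1*11 = 11)
(p(7, 4) - w) - 67*94 = (-3/2 - 1*11) - 67*94 = (-3/2 - 11) - 6298 = -25/2 - 6298 = -12621/2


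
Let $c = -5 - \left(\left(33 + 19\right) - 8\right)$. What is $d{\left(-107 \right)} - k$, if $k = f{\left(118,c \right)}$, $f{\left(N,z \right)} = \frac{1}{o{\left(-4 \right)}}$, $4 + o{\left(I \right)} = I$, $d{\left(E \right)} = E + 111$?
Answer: $\frac{33}{8} \approx 4.125$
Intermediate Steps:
$c = -49$ ($c = -5 - \left(52 - 8\right) = -5 - 44 = -49$)
$d{\left(E \right)} = 111 + E$
$o{\left(I \right)} = -4 + I$
$f{\left(N,z \right)} = - \frac{1}{8}$ ($f{\left(N,z \right)} = \frac{1}{-4 - 4} = \frac{1}{-8} = - \frac{1}{8}$)
$k = - \frac{1}{8} \approx -0.125$
$d{\left(-107 \right)} - k = \left(111 - 107\right) - - \frac{1}{8} = 4 + \frac{1}{8} = \frac{33}{8}$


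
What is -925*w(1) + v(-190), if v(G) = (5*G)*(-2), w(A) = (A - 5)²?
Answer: -12900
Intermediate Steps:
w(A) = (-5 + A)²
v(G) = -10*G
-925*w(1) + v(-190) = -925*(-5 + 1)² - 10*(-190) = -925*(-4)² + 1900 = -925*16 + 1900 = -14800 + 1900 = -12900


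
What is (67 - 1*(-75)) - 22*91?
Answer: -1860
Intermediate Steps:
(67 - 1*(-75)) - 22*91 = (67 + 75) - 2002 = 142 - 2002 = -1860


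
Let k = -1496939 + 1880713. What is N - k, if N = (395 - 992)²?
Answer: -27365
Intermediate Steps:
k = 383774
N = 356409 (N = (-597)² = 356409)
N - k = 356409 - 1*383774 = 356409 - 383774 = -27365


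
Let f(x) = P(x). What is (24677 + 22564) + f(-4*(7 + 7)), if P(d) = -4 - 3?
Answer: 47234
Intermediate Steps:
P(d) = -7
f(x) = -7
(24677 + 22564) + f(-4*(7 + 7)) = (24677 + 22564) - 7 = 47241 - 7 = 47234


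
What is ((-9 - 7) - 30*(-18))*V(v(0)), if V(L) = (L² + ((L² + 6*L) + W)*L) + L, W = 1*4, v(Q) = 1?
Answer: 6812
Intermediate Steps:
W = 4
V(L) = L + L² + L*(4 + L² + 6*L) (V(L) = (L² + ((L² + 6*L) + 4)*L) + L = (L² + (4 + L² + 6*L)*L) + L = (L² + L*(4 + L² + 6*L)) + L = L + L² + L*(4 + L² + 6*L))
((-9 - 7) - 30*(-18))*V(v(0)) = ((-9 - 7) - 30*(-18))*(1*(5 + 1² + 7*1)) = (-16 + 540)*(1*(5 + 1 + 7)) = 524*(1*13) = 524*13 = 6812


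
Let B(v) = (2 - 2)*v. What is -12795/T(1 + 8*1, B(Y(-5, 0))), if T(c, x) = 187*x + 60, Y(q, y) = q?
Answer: -853/4 ≈ -213.25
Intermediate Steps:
B(v) = 0 (B(v) = 0*v = 0)
T(c, x) = 60 + 187*x
-12795/T(1 + 8*1, B(Y(-5, 0))) = -12795/(60 + 187*0) = -12795/(60 + 0) = -12795/60 = -12795*1/60 = -853/4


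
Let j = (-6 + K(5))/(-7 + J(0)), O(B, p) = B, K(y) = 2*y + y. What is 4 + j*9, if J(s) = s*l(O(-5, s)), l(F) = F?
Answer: -53/7 ≈ -7.5714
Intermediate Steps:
K(y) = 3*y
J(s) = -5*s (J(s) = s*(-5) = -5*s)
j = -9/7 (j = (-6 + 3*5)/(-7 - 5*0) = (-6 + 15)/(-7 + 0) = 9/(-7) = 9*(-⅐) = -9/7 ≈ -1.2857)
4 + j*9 = 4 - 9/7*9 = 4 - 81/7 = -53/7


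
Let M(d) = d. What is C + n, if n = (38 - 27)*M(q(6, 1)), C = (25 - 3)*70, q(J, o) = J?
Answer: 1606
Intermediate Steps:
C = 1540 (C = 22*70 = 1540)
n = 66 (n = (38 - 27)*6 = 11*6 = 66)
C + n = 1540 + 66 = 1606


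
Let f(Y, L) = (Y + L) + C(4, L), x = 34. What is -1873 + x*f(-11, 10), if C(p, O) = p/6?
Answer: -5653/3 ≈ -1884.3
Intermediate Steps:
C(p, O) = p/6 (C(p, O) = p*(⅙) = p/6)
f(Y, L) = ⅔ + L + Y (f(Y, L) = (Y + L) + (⅙)*4 = (L + Y) + ⅔ = ⅔ + L + Y)
-1873 + x*f(-11, 10) = -1873 + 34*(⅔ + 10 - 11) = -1873 + 34*(-⅓) = -1873 - 34/3 = -5653/3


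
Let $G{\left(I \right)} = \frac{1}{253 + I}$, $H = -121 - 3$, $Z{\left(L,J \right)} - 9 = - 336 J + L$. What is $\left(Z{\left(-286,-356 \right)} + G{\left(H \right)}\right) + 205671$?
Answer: $\frac{41926291}{129} \approx 3.2501 \cdot 10^{5}$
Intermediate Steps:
$Z{\left(L,J \right)} = 9 + L - 336 J$ ($Z{\left(L,J \right)} = 9 - \left(- L + 336 J\right) = 9 + L - 336 J$)
$H = -124$ ($H = -121 - 3 = -124$)
$\left(Z{\left(-286,-356 \right)} + G{\left(H \right)}\right) + 205671 = \left(\left(9 - 286 - -119616\right) + \frac{1}{253 - 124}\right) + 205671 = \left(\left(9 - 286 + 119616\right) + \frac{1}{129}\right) + 205671 = \left(119339 + \frac{1}{129}\right) + 205671 = \frac{15394732}{129} + 205671 = \frac{41926291}{129}$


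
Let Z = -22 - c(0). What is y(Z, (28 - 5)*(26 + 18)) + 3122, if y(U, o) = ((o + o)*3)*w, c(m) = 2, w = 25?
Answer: 154922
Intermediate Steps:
Z = -24 (Z = -22 - 1*2 = -22 - 2 = -24)
y(U, o) = 150*o (y(U, o) = ((o + o)*3)*25 = ((2*o)*3)*25 = (6*o)*25 = 150*o)
y(Z, (28 - 5)*(26 + 18)) + 3122 = 150*((28 - 5)*(26 + 18)) + 3122 = 150*(23*44) + 3122 = 150*1012 + 3122 = 151800 + 3122 = 154922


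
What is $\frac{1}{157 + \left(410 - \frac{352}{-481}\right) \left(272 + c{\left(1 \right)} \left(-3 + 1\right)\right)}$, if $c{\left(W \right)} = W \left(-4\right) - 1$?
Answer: $\frac{481}{55788001} \approx 8.6219 \cdot 10^{-6}$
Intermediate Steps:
$c{\left(W \right)} = -1 - 4 W$ ($c{\left(W \right)} = - 4 W - 1 = -1 - 4 W$)
$\frac{1}{157 + \left(410 - \frac{352}{-481}\right) \left(272 + c{\left(1 \right)} \left(-3 + 1\right)\right)} = \frac{1}{157 + \left(410 - \frac{352}{-481}\right) \left(272 + \left(-1 - 4\right) \left(-3 + 1\right)\right)} = \frac{1}{157 + \left(410 - - \frac{352}{481}\right) \left(272 + \left(-1 - 4\right) \left(-2\right)\right)} = \frac{1}{157 + \left(410 + \frac{352}{481}\right) \left(272 - -10\right)} = \frac{1}{157 + \frac{197562 \left(272 + 10\right)}{481}} = \frac{1}{157 + \frac{197562}{481} \cdot 282} = \frac{1}{157 + \frac{55712484}{481}} = \frac{1}{\frac{55788001}{481}} = \frac{481}{55788001}$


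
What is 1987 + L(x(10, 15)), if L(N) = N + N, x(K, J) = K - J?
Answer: 1977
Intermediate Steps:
L(N) = 2*N
1987 + L(x(10, 15)) = 1987 + 2*(10 - 1*15) = 1987 + 2*(10 - 15) = 1987 + 2*(-5) = 1987 - 10 = 1977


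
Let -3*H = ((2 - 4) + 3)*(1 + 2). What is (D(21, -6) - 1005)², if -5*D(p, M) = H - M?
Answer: 1012036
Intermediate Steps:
H = -1 (H = -((2 - 4) + 3)*(1 + 2)/3 = -(-2 + 3)*3/3 = -3/3 = -⅓*3 = -1)
D(p, M) = ⅕ + M/5 (D(p, M) = -(-1 - M)/5 = ⅕ + M/5)
(D(21, -6) - 1005)² = ((⅕ + (⅕)*(-6)) - 1005)² = ((⅕ - 6/5) - 1005)² = (-1 - 1005)² = (-1006)² = 1012036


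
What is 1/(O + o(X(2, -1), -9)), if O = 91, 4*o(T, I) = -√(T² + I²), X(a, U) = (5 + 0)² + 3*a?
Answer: 728/65727 + 2*√1042/65727 ≈ 0.012058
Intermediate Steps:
X(a, U) = 25 + 3*a (X(a, U) = 5² + 3*a = 25 + 3*a)
o(T, I) = -√(I² + T²)/4 (o(T, I) = (-√(T² + I²))/4 = (-√(I² + T²))/4 = -√(I² + T²)/4)
1/(O + o(X(2, -1), -9)) = 1/(91 - √((-9)² + (25 + 3*2)²)/4) = 1/(91 - √(81 + (25 + 6)²)/4) = 1/(91 - √(81 + 31²)/4) = 1/(91 - √(81 + 961)/4) = 1/(91 - √1042/4)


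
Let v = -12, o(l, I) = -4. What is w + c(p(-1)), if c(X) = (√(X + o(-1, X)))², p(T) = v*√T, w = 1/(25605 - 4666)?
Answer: -83755/20939 - 12*I ≈ -4.0 - 12.0*I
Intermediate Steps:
w = 1/20939 ≈ 4.7758e-5
p(T) = -12*√T
c(X) = -4 + X (c(X) = (√(X - 4))² = (√(-4 + X))² = -4 + X)
w + c(p(-1)) = 1/20939 + (-4 - 12*I) = -83755/20939 - 12*I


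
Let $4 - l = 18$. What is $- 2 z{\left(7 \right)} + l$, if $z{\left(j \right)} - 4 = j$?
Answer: $-36$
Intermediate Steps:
$l = -14$ ($l = 4 - 18 = -14$)
$z{\left(j \right)} = 4 + j$
$- 2 z{\left(7 \right)} + l = - 2 \left(4 + 7\right) - 14 = \left(-2\right) 11 - 14 = -22 - 14 = -36$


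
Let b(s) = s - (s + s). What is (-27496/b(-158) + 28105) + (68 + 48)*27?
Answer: 2453975/79 ≈ 31063.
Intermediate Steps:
b(s) = -s (b(s) = s - 2*s = -s)
(-27496/b(-158) + 28105) + (68 + 48)*27 = (-27496/((-1*(-158))) + 28105) + (68 + 48)*27 = (-27496/158 + 28105) + 116*27 = (-27496*1/158 + 28105) + 3132 = (-13748/79 + 28105) + 3132 = 2206547/79 + 3132 = 2453975/79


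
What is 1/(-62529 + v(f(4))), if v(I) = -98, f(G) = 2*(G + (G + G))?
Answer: -1/62627 ≈ -1.5968e-5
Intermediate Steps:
f(G) = 6*G (f(G) = 2*(G + 2*G) = 2*(3*G) = 6*G)
1/(-62529 + v(f(4))) = 1/(-62529 - 98) = 1/(-62627) = -1/62627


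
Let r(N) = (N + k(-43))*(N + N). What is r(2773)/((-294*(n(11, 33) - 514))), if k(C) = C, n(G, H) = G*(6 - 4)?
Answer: 180245/1722 ≈ 104.67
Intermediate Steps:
n(G, H) = 2*G (n(G, H) = G*2 = 2*G)
r(N) = 2*N*(-43 + N) (r(N) = (N - 43)*(N + N) = (-43 + N)*(2*N) = 2*N*(-43 + N))
r(2773)/((-294*(n(11, 33) - 514))) = (2*2773*(-43 + 2773))/((-294*(2*11 - 514))) = (2*2773*2730)/((-294*(22 - 514))) = 15140580/((-294*(-492))) = 15140580/144648 = 15140580*(1/144648) = 180245/1722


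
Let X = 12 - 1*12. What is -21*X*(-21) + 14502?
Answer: 14502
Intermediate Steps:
X = 0 (X = 12 - 12 = 0)
-21*X*(-21) + 14502 = -21*0*(-21) + 14502 = 0*(-21) + 14502 = 0 + 14502 = 14502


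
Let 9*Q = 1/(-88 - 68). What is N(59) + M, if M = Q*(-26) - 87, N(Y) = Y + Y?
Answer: 1675/54 ≈ 31.019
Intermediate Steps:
N(Y) = 2*Y
Q = -1/1404 (Q = 1/(9*(-88 - 68)) = (⅑)/(-156) = (⅑)*(-1/156) = -1/1404 ≈ -0.00071225)
M = -4697/54 (M = -1/1404*(-26) - 87 = 1/54 - 87 = -4697/54 ≈ -86.981)
N(59) + M = 2*59 - 4697/54 = 118 - 4697/54 = 1675/54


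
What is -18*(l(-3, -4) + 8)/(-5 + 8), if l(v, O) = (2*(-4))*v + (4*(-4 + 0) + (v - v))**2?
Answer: -1728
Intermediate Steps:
l(v, O) = 256 - 8*v (l(v, O) = -8*v + (4*(-4) + 0)**2 = -8*v + (-16 + 0)**2 = -8*v + (-16)**2 = -8*v + 256 = 256 - 8*v)
-18*(l(-3, -4) + 8)/(-5 + 8) = -18*((256 - 8*(-3)) + 8)/(-5 + 8) = -18*((256 + 24) + 8)/3 = -18*(280 + 8)/3 = -5184/3 = -18*96 = -1728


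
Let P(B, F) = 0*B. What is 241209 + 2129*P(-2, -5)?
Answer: 241209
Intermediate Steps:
P(B, F) = 0
241209 + 2129*P(-2, -5) = 241209 + 2129*0 = 241209 + 0 = 241209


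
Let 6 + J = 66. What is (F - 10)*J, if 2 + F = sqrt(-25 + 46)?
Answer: -720 + 60*sqrt(21) ≈ -445.05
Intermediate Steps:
J = 60 (J = -6 + 66 = 60)
F = -2 + sqrt(21) (F = -2 + sqrt(-25 + 46) = -2 + sqrt(21) ≈ 2.5826)
(F - 10)*J = ((-2 + sqrt(21)) - 10)*60 = (-12 + sqrt(21))*60 = -720 + 60*sqrt(21)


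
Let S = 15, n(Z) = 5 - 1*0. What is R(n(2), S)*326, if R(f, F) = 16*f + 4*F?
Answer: 45640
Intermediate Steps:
n(Z) = 5 (n(Z) = 5 + 0 = 5)
R(f, F) = 4*F + 16*f
R(n(2), S)*326 = (4*15 + 16*5)*326 = (60 + 80)*326 = 140*326 = 45640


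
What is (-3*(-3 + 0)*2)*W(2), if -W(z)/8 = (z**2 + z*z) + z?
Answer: -1440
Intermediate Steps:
W(z) = -16*z**2 - 8*z (W(z) = -8*((z**2 + z*z) + z) = -8*((z**2 + z**2) + z) = -8*(2*z**2 + z) = -8*(z + 2*z**2) = -16*z**2 - 8*z)
(-3*(-3 + 0)*2)*W(2) = (-3*(-3 + 0)*2)*(-8*2*(1 + 2*2)) = (-3*(-3)*2)*(-8*2*(1 + 4)) = (9*2)*(-8*2*5) = 18*(-80) = -1440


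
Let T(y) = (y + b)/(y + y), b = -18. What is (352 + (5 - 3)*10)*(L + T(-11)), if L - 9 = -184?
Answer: -710706/11 ≈ -64610.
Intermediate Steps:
L = -175 (L = 9 - 184 = -175)
T(y) = (-18 + y)/(2*y) (T(y) = (y - 18)/(y + y) = (-18 + y)/((2*y)) = (-18 + y)*(1/(2*y)) = (-18 + y)/(2*y))
(352 + (5 - 3)*10)*(L + T(-11)) = (352 + (5 - 3)*10)*(-175 + (½)*(-18 - 11)/(-11)) = (352 + 2*10)*(-175 + (½)*(-1/11)*(-29)) = (352 + 20)*(-175 + 29/22) = 372*(-3821/22) = -710706/11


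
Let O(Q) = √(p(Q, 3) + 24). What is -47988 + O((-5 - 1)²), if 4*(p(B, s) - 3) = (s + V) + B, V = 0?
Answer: -47988 + 7*√3/2 ≈ -47982.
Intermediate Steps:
p(B, s) = 3 + B/4 + s/4 (p(B, s) = 3 + ((s + 0) + B)/4 = 3 + (s + B)/4 = 3 + (B + s)/4 = 3 + (B/4 + s/4) = 3 + B/4 + s/4)
O(Q) = √(111/4 + Q/4) (O(Q) = √((3 + Q/4 + (¼)*3) + 24) = √((3 + Q/4 + ¾) + 24) = √((15/4 + Q/4) + 24) = √(111/4 + Q/4))
-47988 + O((-5 - 1)²) = -47988 + √(111 + (-5 - 1)²)/2 = -47988 + √(111 + (-6)²)/2 = -47988 + √(111 + 36)/2 = -47988 + √147/2 = -47988 + (7*√3)/2 = -47988 + 7*√3/2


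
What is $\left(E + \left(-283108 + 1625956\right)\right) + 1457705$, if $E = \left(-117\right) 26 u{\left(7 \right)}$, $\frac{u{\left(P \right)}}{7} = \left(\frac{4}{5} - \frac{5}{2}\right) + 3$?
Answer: $\frac{13864354}{5} \approx 2.7729 \cdot 10^{6}$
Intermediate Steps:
$u{\left(P \right)} = \frac{91}{10}$ ($u{\left(P \right)} = 7 \left(\left(\frac{4}{5} - \frac{5}{2}\right) + 3\right) = 7 \left(- \frac{17}{10} + 3\right) = 7 \cdot \frac{13}{10} = \frac{91}{10}$)
$E = - \frac{138411}{5}$ ($E = \left(-117\right) 26 \cdot \frac{91}{10} = \left(-3042\right) \frac{91}{10} = - \frac{138411}{5} \approx -27682.0$)
$\left(E + \left(-283108 + 1625956\right)\right) + 1457705 = \left(- \frac{138411}{5} + \left(-283108 + 1625956\right)\right) + 1457705 = \left(- \frac{138411}{5} + 1342848\right) + 1457705 = \frac{6575829}{5} + 1457705 = \frac{13864354}{5}$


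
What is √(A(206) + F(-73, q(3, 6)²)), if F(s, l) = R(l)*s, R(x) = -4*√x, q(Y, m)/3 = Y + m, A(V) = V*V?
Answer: 4*√3145 ≈ 224.32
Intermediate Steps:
A(V) = V²
q(Y, m) = 3*Y + 3*m (q(Y, m) = 3*(Y + m) = 3*Y + 3*m)
F(s, l) = -4*s*√l (F(s, l) = (-4*√l)*s = -4*s*√l)
√(A(206) + F(-73, q(3, 6)²)) = √(206² - 4*(-73)*√((3*3 + 3*6)²)) = √(42436 - 4*(-73)*√((9 + 18)²)) = √(42436 - 4*(-73)*√(27²)) = √(42436 - 4*(-73)*√729) = √(42436 - 4*(-73)*27) = √(42436 + 7884) = √50320 = 4*√3145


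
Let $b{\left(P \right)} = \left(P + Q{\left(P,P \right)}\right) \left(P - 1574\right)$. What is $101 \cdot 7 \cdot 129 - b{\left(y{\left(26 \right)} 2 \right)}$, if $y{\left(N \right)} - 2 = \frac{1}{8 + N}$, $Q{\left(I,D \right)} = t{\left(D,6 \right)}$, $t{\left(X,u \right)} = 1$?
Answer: $\frac{28652921}{289} \approx 99145.0$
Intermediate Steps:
$Q{\left(I,D \right)} = 1$
$y{\left(N \right)} = 2 + \frac{1}{8 + N}$
$b{\left(P \right)} = \left(1 + P\right) \left(-1574 + P\right)$ ($b{\left(P \right)} = \left(P + 1\right) \left(P - 1574\right) = \left(1 + P\right) \left(-1574 + P\right)$)
$101 \cdot 7 \cdot 129 - b{\left(y{\left(26 \right)} 2 \right)} = 101 \cdot 7 \cdot 129 - \left(-1574 + \left(\frac{17 + 2 \cdot 26}{8 + 26} \cdot 2\right)^{2} - 1573 \frac{17 + 2 \cdot 26}{8 + 26} \cdot 2\right) = 707 \cdot 129 - \left(-1574 + \left(\frac{17 + 52}{34} \cdot 2\right)^{2} - 1573 \frac{17 + 52}{34} \cdot 2\right) = 91203 - \left(-1574 + \left(\frac{1}{34} \cdot 69 \cdot 2\right)^{2} - 1573 \cdot \frac{1}{34} \cdot 69 \cdot 2\right) = 91203 - \left(-1574 + \left(\frac{69}{34} \cdot 2\right)^{2} - 1573 \cdot \frac{69}{34} \cdot 2\right) = 91203 - \left(-1574 + \left(\frac{69}{17}\right)^{2} - \frac{108537}{17}\right) = 91203 - \left(-1574 + \frac{4761}{289} - \frac{108537}{17}\right) = 91203 - - \frac{2295254}{289} = 91203 + \frac{2295254}{289} = \frac{28652921}{289}$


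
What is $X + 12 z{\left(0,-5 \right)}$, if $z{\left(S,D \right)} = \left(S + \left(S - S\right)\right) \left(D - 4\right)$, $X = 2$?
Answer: $2$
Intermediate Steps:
$z{\left(S,D \right)} = S \left(-4 + D\right)$ ($z{\left(S,D \right)} = \left(S + 0\right) \left(-4 + D\right) = S \left(-4 + D\right)$)
$X + 12 z{\left(0,-5 \right)} = 2 + 12 \cdot 0 \left(-4 - 5\right) = 2 + 12 \cdot 0 \left(-9\right) = 2 + 12 \cdot 0 = 2 + 0 = 2$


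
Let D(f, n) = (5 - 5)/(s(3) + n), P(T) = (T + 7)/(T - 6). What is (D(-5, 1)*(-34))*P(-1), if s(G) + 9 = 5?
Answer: 0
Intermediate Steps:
s(G) = -4 (s(G) = -9 + 5 = -4)
P(T) = (7 + T)/(-6 + T)
D(f, n) = 0 (D(f, n) = (5 - 5)/(-4 + n) = 0/(-4 + n) = 0)
(D(-5, 1)*(-34))*P(-1) = (0*(-34))*((7 - 1)/(-6 - 1)) = 0*(6/(-7)) = 0*(-⅐*6) = 0*(-6/7) = 0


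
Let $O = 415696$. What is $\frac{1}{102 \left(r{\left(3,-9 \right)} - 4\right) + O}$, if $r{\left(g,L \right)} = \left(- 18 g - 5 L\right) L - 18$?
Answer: $\frac{1}{421714} \approx 2.3713 \cdot 10^{-6}$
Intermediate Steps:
$r{\left(g,L \right)} = -18 + L \left(- 18 g - 5 L\right)$ ($r{\left(g,L \right)} = L \left(- 18 g - 5 L\right) - 18 = -18 + L \left(- 18 g - 5 L\right)$)
$\frac{1}{102 \left(r{\left(3,-9 \right)} - 4\right) + O} = \frac{1}{102 \left(\left(-18 - 5 \left(-9\right)^{2} - \left(-162\right) 3\right) - 4\right) + 415696} = \frac{1}{102 \left(\left(-18 - 405 + 486\right) - 4\right) + 415696} = \frac{1}{102 \left(63 - 4\right) + 415696} = \frac{1}{102 \cdot 59 + 415696} = \frac{1}{6018 + 415696} = \frac{1}{421714}$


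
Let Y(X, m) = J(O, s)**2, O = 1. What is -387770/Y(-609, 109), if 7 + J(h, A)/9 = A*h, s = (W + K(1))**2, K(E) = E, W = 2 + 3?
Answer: -387770/68121 ≈ -5.6924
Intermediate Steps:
W = 5
s = 36 (s = (5 + 1)**2 = 6**2 = 36)
J(h, A) = -63 + 9*A*h (J(h, A) = -63 + 9*(A*h) = -63 + 9*A*h)
Y(X, m) = 68121 (Y(X, m) = (-63 + 9*36*1)**2 = (-63 + 324)**2 = 261**2 = 68121)
-387770/Y(-609, 109) = -387770/68121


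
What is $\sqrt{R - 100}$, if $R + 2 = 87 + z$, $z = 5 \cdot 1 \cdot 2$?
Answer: $i \sqrt{5} \approx 2.2361 i$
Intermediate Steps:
$z = 10$ ($z = 5 \cdot 2 = 10$)
$R = 95$ ($R = -2 + \left(87 + 10\right) = -2 + 97 = 95$)
$\sqrt{R - 100} = \sqrt{95 - 100} = \sqrt{-5} = i \sqrt{5}$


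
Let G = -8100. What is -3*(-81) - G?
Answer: 8343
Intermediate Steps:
-3*(-81) - G = -3*(-81) - 1*(-8100) = 243 + 8100 = 8343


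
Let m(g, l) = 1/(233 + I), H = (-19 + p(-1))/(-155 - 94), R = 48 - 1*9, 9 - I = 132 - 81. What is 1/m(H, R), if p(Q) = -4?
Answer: 191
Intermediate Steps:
I = -42 (I = 9 - (132 - 81) = 9 - 1*51 = 9 - 51 = -42)
R = 39 (R = 48 - 9 = 39)
H = 23/249 (H = (-19 - 4)/(-155 - 94) = -23/(-249) = -23*(-1/249) = 23/249 ≈ 0.092369)
m(g, l) = 1/191 (m(g, l) = 1/(233 - 42) = 1/191)
1/m(H, R) = 1/(1/191) = 191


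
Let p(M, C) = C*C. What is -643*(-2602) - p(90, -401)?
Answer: 1512285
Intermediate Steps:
p(M, C) = C**2
-643*(-2602) - p(90, -401) = -643*(-2602) - 1*(-401)**2 = 1673086 - 1*160801 = 1673086 - 160801 = 1512285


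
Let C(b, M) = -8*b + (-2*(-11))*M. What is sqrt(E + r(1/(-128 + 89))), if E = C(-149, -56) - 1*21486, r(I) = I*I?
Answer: I*sqrt(32741045)/39 ≈ 146.72*I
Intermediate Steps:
r(I) = I**2
C(b, M) = -8*b + 22*M
E = -21526 (E = (-8*(-149) + 22*(-56)) - 1*21486 = (1192 - 1232) - 21486 = -40 - 21486 = -21526)
sqrt(E + r(1/(-128 + 89))) = sqrt(-21526 + (1/(-128 + 89))**2) = sqrt(-21526 + (1/(-39))**2) = sqrt(-21526 + (-1/39)**2) = sqrt(-21526 + 1/1521) = sqrt(-32741045/1521) = I*sqrt(32741045)/39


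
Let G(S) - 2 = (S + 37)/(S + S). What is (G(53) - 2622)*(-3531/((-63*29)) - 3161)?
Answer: 267062291680/32277 ≈ 8.2741e+6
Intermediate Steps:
G(S) = 2 + (37 + S)/(2*S) (G(S) = 2 + (S + 37)/(S + S) = 2 + (37 + S)/((2*S)) = 2 + (37 + S)*(1/(2*S)) = 2 + (37 + S)/(2*S))
(G(53) - 2622)*(-3531/((-63*29)) - 3161) = ((1/2)*(37 + 5*53)/53 - 2622)*(-3531/((-63*29)) - 3161) = ((1/2)*(1/53)*(37 + 265) - 2622)*(-3531/(-1827) - 3161) = ((1/2)*(1/53)*302 - 2622)*(-3531*(-1/1827) - 3161) = (151/53 - 2622)*(1177/609 - 3161) = -138815/53*(-1923872/609) = 267062291680/32277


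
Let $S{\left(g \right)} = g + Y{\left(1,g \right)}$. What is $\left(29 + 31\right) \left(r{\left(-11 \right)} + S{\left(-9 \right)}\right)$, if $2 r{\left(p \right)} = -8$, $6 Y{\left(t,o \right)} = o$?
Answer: $-870$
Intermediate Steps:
$Y{\left(t,o \right)} = \frac{o}{6}$
$r{\left(p \right)} = -4$ ($r{\left(p \right)} = \frac{1}{2} \left(-8\right) = -4$)
$S{\left(g \right)} = \frac{7 g}{6}$ ($S{\left(g \right)} = g + \frac{g}{6} = \frac{7 g}{6}$)
$\left(29 + 31\right) \left(r{\left(-11 \right)} + S{\left(-9 \right)}\right) = \left(29 + 31\right) \left(-4 + \frac{7}{6} \left(-9\right)\right) = 60 \left(-4 - \frac{21}{2}\right) = 60 \left(- \frac{29}{2}\right) = -870$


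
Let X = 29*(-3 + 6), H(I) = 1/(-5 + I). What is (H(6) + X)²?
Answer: 7744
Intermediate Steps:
X = 87 (X = 29*3 = 87)
(H(6) + X)² = (1/(-5 + 6) + 87)² = (1/1 + 87)² = (1 + 87)² = 88² = 7744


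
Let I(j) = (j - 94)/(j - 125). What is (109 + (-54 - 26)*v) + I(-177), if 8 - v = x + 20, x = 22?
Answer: 854629/302 ≈ 2829.9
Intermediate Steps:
v = -34 (v = 8 - (22 + 20) = 8 - 1*42 = 8 - 42 = -34)
I(j) = (-94 + j)/(-125 + j)
(109 + (-54 - 26)*v) + I(-177) = (109 + (-54 - 26)*(-34)) + (-94 - 177)/(-125 - 177) = (109 - 80*(-34)) - 271/(-302) = (109 + 2720) - 1/302*(-271) = 2829 + 271/302 = 854629/302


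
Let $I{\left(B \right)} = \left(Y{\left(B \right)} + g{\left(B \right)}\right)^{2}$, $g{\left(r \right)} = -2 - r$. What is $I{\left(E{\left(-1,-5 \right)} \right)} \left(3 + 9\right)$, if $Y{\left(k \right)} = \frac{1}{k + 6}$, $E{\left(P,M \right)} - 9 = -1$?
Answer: $\frac{57963}{49} \approx 1182.9$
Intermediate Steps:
$E{\left(P,M \right)} = 8$ ($E{\left(P,M \right)} = 9 - 1 = 8$)
$Y{\left(k \right)} = \frac{1}{6 + k}$
$I{\left(B \right)} = \left(-2 + \frac{1}{6 + B} - B\right)^{2}$ ($I{\left(B \right)} = \left(\frac{1}{6 + B} - \left(2 + B\right)\right)^{2} = \left(-2 + \frac{1}{6 + B} - B\right)^{2}$)
$I{\left(E{\left(-1,-5 \right)} \right)} \left(3 + 9\right) = \frac{\left(-1 + \left(2 + 8\right) \left(6 + 8\right)\right)^{2}}{\left(6 + 8\right)^{2}} \left(3 + 9\right) = \frac{\left(-1 + 10 \cdot 14\right)^{2}}{196} \cdot 12 = \left(-1 + 140\right)^{2} \cdot \frac{1}{196} \cdot 12 = 139^{2} \cdot \frac{1}{196} \cdot 12 = 19321 \cdot \frac{1}{196} \cdot 12 = \frac{19321}{196} \cdot 12 = \frac{57963}{49}$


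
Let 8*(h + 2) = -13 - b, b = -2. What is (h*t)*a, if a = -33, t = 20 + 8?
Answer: 6237/2 ≈ 3118.5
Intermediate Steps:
t = 28
h = -27/8 (h = -2 + (-13 - 1*(-2))/8 = -2 + (-13 + 2)/8 = -2 + (⅛)*(-11) = -2 - 11/8 = -27/8 ≈ -3.3750)
(h*t)*a = -27/8*28*(-33) = -189/2*(-33) = 6237/2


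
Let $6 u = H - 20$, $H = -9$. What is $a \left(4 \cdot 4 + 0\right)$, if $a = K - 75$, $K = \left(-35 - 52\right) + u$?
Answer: $- \frac{8008}{3} \approx -2669.3$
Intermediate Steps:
$u = - \frac{29}{6}$ ($u = \frac{-9 - 20}{6} = \frac{1}{6} \left(-29\right) = - \frac{29}{6} \approx -4.8333$)
$K = - \frac{551}{6}$ ($K = \left(-35 - 52\right) - \frac{29}{6} = -87 - \frac{29}{6} = - \frac{551}{6} \approx -91.833$)
$a = - \frac{1001}{6}$ ($a = - \frac{551}{6} - 75 = - \frac{1001}{6} \approx -166.83$)
$a \left(4 \cdot 4 + 0\right) = - \frac{1001 \left(4 \cdot 4 + 0\right)}{6} = - \frac{1001 \left(16 + 0\right)}{6} = \left(- \frac{1001}{6}\right) 16 = - \frac{8008}{3}$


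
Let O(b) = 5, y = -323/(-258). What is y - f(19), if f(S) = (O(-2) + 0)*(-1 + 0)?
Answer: 1613/258 ≈ 6.2519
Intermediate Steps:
y = 323/258 (y = -323*(-1/258) = 323/258 ≈ 1.2519)
f(S) = -5 (f(S) = (5 + 0)*(-1 + 0) = 5*(-1) = -5)
y - f(19) = 323/258 - 1*(-5) = 323/258 + 5 = 1613/258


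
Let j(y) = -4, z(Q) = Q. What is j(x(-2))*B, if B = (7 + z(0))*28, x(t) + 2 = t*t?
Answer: -784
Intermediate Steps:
x(t) = -2 + t² (x(t) = -2 + t*t = -2 + t²)
B = 196 (B = (7 + 0)*28 = 7*28 = 196)
j(x(-2))*B = -4*196 = -784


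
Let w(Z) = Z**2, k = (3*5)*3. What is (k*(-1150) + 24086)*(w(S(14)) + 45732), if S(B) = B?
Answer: -1270552192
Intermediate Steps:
k = 45 (k = 15*3 = 45)
(k*(-1150) + 24086)*(w(S(14)) + 45732) = (45*(-1150) + 24086)*(14**2 + 45732) = (-51750 + 24086)*(196 + 45732) = -27664*45928 = -1270552192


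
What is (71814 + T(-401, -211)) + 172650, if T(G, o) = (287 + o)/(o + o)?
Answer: 51581866/211 ≈ 2.4446e+5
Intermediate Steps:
T(G, o) = (287 + o)/(2*o) (T(G, o) = (287 + o)/((2*o)) = (287 + o)*(1/(2*o)) = (287 + o)/(2*o))
(71814 + T(-401, -211)) + 172650 = (71814 + (½)*(287 - 211)/(-211)) + 172650 = (71814 + (½)*(-1/211)*76) + 172650 = (71814 - 38/211) + 172650 = 15152716/211 + 172650 = 51581866/211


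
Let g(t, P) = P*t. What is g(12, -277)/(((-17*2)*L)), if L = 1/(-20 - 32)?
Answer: -86424/17 ≈ -5083.8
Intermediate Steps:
L = -1/52 (L = 1/(-52) = -1/52 ≈ -0.019231)
g(12, -277)/(((-17*2)*L)) = (-277*12)/((-17*2*(-1/52))) = -3324/((-34*(-1/52))) = -3324/17/26 = -3324*26/17 = -86424/17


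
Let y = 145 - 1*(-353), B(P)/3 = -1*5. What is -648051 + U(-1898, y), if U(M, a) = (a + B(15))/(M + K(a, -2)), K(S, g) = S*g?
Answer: -1875460077/2894 ≈ -6.4805e+5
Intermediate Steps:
B(P) = -15 (B(P) = 3*(-1*5) = 3*(-5) = -15)
y = 498 (y = 145 + 353 = 498)
U(M, a) = (-15 + a)/(M - 2*a) (U(M, a) = (a - 15)/(M + a*(-2)) = (-15 + a)/(M - 2*a))
-648051 + U(-1898, y) = -648051 + (-15 + 498)/(-1898 - 2*498) = -648051 + 483/(-1898 - 996) = -648051 + 483/(-2894) = -648051 - 1/2894*483 = -648051 - 483/2894 = -1875460077/2894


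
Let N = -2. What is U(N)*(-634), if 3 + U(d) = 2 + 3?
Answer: -1268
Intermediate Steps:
U(d) = 2 (U(d) = -3 + (2 + 3) = -3 + 5 = 2)
U(N)*(-634) = 2*(-634) = -1268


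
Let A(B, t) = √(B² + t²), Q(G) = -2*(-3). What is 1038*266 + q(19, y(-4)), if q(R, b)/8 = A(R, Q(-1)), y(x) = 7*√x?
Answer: 276108 + 8*√397 ≈ 2.7627e+5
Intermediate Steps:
Q(G) = 6
q(R, b) = 8*√(36 + R²) (q(R, b) = 8*√(R² + 6²) = 8*√(R² + 36) = 8*√(36 + R²))
1038*266 + q(19, y(-4)) = 1038*266 + 8*√(36 + 19²) = 276108 + 8*√(36 + 361) = 276108 + 8*√397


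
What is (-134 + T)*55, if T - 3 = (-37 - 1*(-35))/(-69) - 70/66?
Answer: -167020/23 ≈ -7261.7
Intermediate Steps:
T = 498/253 (T = 3 + ((-37 - 1*(-35))/(-69) - 70/66) = 3 + ((-37 + 35)*(-1/69) - 70*1/66) = 3 + (-2*(-1/69) - 35/33) = 3 + (2/69 - 35/33) = 3 - 261/253 = 498/253 ≈ 1.9684)
(-134 + T)*55 = (-134 + 498/253)*55 = -33404/253*55 = -167020/23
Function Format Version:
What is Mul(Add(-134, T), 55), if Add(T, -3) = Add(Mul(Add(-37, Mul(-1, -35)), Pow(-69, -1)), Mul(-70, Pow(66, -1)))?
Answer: Rational(-167020, 23) ≈ -7261.7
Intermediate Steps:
T = Rational(498, 253) (T = Add(3, Add(Mul(Add(-37, Mul(-1, -35)), Pow(-69, -1)), Mul(-70, Pow(66, -1)))) = Add(3, Add(Mul(Add(-37, 35), Rational(-1, 69)), Mul(-70, Rational(1, 66)))) = Add(3, Add(Mul(-2, Rational(-1, 69)), Rational(-35, 33))) = Add(3, Add(Rational(2, 69), Rational(-35, 33))) = Add(3, Rational(-261, 253)) = Rational(498, 253) ≈ 1.9684)
Mul(Add(-134, T), 55) = Mul(Add(-134, Rational(498, 253)), 55) = Mul(Rational(-33404, 253), 55) = Rational(-167020, 23)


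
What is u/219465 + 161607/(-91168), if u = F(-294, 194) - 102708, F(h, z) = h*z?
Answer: -16676873749/6669395040 ≈ -2.5005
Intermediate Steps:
u = -159744 (u = -294*194 - 102708 = -57036 - 102708 = -159744)
u/219465 + 161607/(-91168) = -159744/219465 + 161607/(-91168) = -159744*1/219465 + 161607*(-1/91168) = -53248/73155 - 161607/91168 = -16676873749/6669395040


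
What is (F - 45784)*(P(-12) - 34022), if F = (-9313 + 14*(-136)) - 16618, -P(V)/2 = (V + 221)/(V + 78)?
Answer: 7515395615/3 ≈ 2.5051e+9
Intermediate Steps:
P(V) = -2*(221 + V)/(78 + V) (P(V) = -2*(V + 221)/(V + 78) = -2*(221 + V)/(78 + V))
F = -27835 (F = (-9313 - 1904) - 16618 = -11217 - 16618 = -27835)
(F - 45784)*(P(-12) - 34022) = (-27835 - 45784)*(2*(-221 - 1*(-12))/(78 - 12) - 34022) = -73619*(2*(-221 + 12)/66 - 34022) = -73619*(2*(1/66)*(-209) - 34022) = -73619*(-19/3 - 34022) = -73619*(-102085/3) = 7515395615/3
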